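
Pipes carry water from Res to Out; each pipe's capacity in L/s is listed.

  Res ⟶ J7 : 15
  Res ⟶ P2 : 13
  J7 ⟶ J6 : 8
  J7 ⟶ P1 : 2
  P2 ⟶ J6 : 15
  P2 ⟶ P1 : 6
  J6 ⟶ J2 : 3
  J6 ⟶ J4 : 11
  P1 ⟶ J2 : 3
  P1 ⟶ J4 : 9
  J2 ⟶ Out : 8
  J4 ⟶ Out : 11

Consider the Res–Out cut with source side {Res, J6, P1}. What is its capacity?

54

Edges leaving {Res, J6, P1}: Res→J7 (15), Res→P2 (13), J6→J2 (3), J6→J4 (11), P1→J2 (3), P1→J4 (9).
Cut capacity = 15 + 13 + 3 + 11 + 3 + 9 = 54.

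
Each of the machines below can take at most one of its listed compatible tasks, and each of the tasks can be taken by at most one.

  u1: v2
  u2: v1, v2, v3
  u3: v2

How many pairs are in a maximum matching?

Unit-capacity flow: source→left, listed edges, right→sink; max matching = max flow.
Augmenting path u1→v2 (+1); matched 1.
Augmenting path u2→v1 (+1); matched 2.
No augmenting path remains; maximum matching = 2.
König certificate: {u2, v2} is a vertex cover of size 2 (every listed pair touches it), so no matching can be larger.

2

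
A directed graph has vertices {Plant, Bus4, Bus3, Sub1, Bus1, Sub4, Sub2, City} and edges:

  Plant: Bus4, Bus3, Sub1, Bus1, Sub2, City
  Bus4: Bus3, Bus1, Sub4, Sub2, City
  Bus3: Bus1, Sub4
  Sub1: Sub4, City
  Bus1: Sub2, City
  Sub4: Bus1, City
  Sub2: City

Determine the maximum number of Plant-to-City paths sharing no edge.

6

Assign every edge capacity 1; by Menger, the answer equals the max flow.
Path Plant→City (+1); total 1.
Path Plant→Bus4→City (+1); total 2.
Path Plant→Sub1→City (+1); total 3.
Path Plant→Bus1→City (+1); total 4.
Path Plant→Sub2→City (+1); total 5.
Path Plant→Bus3→Sub4→City (+1); total 6.
No residual Plant→City path; max flow = 6.
Certifying cut of size 6: {Plant→Bus1, Plant→Bus3, Plant→Bus4, Plant→City, Plant→Sub1, Plant→Sub2}.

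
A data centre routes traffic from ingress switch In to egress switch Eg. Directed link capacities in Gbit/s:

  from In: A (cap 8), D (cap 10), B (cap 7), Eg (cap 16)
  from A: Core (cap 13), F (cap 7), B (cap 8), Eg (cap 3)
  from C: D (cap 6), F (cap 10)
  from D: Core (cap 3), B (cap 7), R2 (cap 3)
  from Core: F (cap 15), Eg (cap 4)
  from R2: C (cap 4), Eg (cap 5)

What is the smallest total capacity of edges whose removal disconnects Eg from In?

26

Augment In→Eg: bottleneck 16, flow now 16.
Augment In→A→Eg: bottleneck 3, flow now 19.
Augment In→A→Core→Eg: bottleneck 4, flow now 23.
Augment In→D→R2→Eg: bottleneck 3, flow now 26.
No augmenting path remains; maximum flow = 26.
By max-flow min-cut, the minimum cut capacity equals the max flow.
In the residual graph, reachable from In: {In, A, D, Core, F, B}.
Min-cut edges: In→Eg (16), A→Eg (3), D→R2 (3), Core→Eg (4); capacity 16 + 3 + 3 + 4 = 26.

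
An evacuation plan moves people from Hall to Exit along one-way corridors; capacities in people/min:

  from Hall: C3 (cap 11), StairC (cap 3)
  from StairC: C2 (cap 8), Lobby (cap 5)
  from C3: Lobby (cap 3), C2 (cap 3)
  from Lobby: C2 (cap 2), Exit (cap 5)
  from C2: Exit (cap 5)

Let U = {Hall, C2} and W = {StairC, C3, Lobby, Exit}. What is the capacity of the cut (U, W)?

19

Edges leaving {Hall, C2}: Hall→StairC (3), Hall→C3 (11), C2→Exit (5).
Cut capacity = 3 + 11 + 5 = 19.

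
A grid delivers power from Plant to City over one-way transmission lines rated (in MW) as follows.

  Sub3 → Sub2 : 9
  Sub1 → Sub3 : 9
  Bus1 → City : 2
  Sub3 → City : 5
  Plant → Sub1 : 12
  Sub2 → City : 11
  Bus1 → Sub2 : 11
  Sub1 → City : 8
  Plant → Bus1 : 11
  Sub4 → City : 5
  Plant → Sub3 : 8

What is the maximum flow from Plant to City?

Augment Plant→Bus1→City: bottleneck 2, flow now 2.
Augment Plant→Sub1→City: bottleneck 8, flow now 10.
Augment Plant→Sub3→City: bottleneck 5, flow now 15.
Augment Plant→Bus1→Sub2→City: bottleneck 9, flow now 24.
Augment Plant→Sub3→Sub2→City: bottleneck 2, flow now 26.
No augmenting path remains; maximum flow = 26.
In the residual graph, reachable from Plant: {Plant, Bus1, Sub1, Sub3, Sub2}.
Min-cut edges: Bus1→City (2), Sub1→City (8), Sub3→City (5), Sub2→City (11); capacity 2 + 8 + 5 + 11 = 26.
This cut is saturated, so no flow can exceed 26.

26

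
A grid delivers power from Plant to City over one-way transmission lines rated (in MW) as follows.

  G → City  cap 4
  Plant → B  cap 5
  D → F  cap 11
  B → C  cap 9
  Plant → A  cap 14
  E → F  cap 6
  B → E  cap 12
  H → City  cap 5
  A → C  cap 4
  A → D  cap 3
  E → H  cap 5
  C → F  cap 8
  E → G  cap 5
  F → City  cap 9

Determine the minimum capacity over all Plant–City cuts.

12

Augment Plant→A→C→F→City: bottleneck 4, flow now 4.
Augment Plant→A→D→F→City: bottleneck 3, flow now 7.
Augment Plant→B→C→F→City: bottleneck 2, flow now 9.
Augment Plant→B→E→G→City: bottleneck 3, flow now 12.
No augmenting path remains; maximum flow = 12.
By max-flow min-cut, the minimum cut capacity equals the max flow.
In the residual graph, reachable from Plant: {Plant, A}.
Min-cut edges: Plant→B (5), A→C (4), A→D (3); capacity 5 + 4 + 3 = 12.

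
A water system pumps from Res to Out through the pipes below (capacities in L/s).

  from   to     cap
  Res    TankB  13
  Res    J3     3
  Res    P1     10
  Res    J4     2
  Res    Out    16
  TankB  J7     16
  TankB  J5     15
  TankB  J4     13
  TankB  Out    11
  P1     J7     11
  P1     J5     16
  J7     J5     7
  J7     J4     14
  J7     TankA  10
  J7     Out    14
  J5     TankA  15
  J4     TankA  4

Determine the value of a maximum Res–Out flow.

Augment Res→Out: bottleneck 16, flow now 16.
Augment Res→TankB→Out: bottleneck 11, flow now 27.
Augment Res→TankB→J7→Out: bottleneck 2, flow now 29.
Augment Res→P1→J7→Out: bottleneck 10, flow now 39.
No augmenting path remains; maximum flow = 39.
In the residual graph, reachable from Res: {Res, J3, J4, TankA}.
Min-cut edges: Res→TankB (13), Res→P1 (10), Res→Out (16); capacity 13 + 10 + 16 = 39.
This cut is saturated, so no flow can exceed 39.

39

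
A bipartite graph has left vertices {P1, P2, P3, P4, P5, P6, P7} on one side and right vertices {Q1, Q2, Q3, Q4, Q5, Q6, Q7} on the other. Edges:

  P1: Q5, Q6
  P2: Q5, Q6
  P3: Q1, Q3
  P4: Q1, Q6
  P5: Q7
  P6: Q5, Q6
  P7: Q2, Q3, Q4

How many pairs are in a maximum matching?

Unit-capacity flow: source→left, listed edges, right→sink; max matching = max flow.
Augmenting path P1→Q5 (+1); matched 1.
Augmenting path P2→Q6 (+1); matched 2.
Augmenting path P3→Q1 (+1); matched 3.
Augmenting path P5→Q7 (+1); matched 4.
Augmenting path P7→Q2 (+1); matched 5.
Augmenting path P4→Q1→P3→Q3 (+1); matched 6.
No augmenting path remains; maximum matching = 6.
König certificate: {P3, P4, P5, P7, Q5, Q6} is a vertex cover of size 6 (every listed pair touches it), so no matching can be larger.

6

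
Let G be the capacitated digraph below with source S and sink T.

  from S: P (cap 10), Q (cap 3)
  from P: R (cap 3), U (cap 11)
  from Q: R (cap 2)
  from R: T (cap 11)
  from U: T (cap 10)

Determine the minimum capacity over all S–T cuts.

Augment S→P→R→T: bottleneck 3, flow now 3.
Augment S→P→U→T: bottleneck 7, flow now 10.
Augment S→Q→R→T: bottleneck 2, flow now 12.
No augmenting path remains; maximum flow = 12.
By max-flow min-cut, the minimum cut capacity equals the max flow.
In the residual graph, reachable from S: {S, Q}.
Min-cut edges: S→P (10), Q→R (2); capacity 10 + 2 = 12.

12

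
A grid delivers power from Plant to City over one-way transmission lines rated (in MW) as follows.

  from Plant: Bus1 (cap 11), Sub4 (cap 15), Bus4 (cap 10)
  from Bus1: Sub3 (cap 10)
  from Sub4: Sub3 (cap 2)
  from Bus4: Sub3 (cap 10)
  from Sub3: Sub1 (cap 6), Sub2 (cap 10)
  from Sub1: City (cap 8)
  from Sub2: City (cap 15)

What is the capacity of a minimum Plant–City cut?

16

Augment Plant→Bus1→Sub3→Sub1→City: bottleneck 6, flow now 6.
Augment Plant→Bus1→Sub3→Sub2→City: bottleneck 4, flow now 10.
Augment Plant→Sub4→Sub3→Sub2→City: bottleneck 2, flow now 12.
Augment Plant→Bus4→Sub3→Sub2→City: bottleneck 4, flow now 16.
No augmenting path remains; maximum flow = 16.
By max-flow min-cut, the minimum cut capacity equals the max flow.
In the residual graph, reachable from Plant: {Plant, Bus1, Sub4, Bus4, Sub3}.
Min-cut edges: Sub3→Sub1 (6), Sub3→Sub2 (10); capacity 6 + 10 = 16.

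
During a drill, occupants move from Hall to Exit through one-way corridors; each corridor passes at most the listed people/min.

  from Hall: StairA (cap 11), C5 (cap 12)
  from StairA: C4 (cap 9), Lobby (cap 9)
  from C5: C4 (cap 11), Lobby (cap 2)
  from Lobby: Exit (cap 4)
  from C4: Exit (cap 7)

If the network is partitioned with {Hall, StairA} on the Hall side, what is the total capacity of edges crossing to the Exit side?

Edges leaving {Hall, StairA}: Hall→C5 (12), StairA→Lobby (9), StairA→C4 (9).
Cut capacity = 12 + 9 + 9 = 30.

30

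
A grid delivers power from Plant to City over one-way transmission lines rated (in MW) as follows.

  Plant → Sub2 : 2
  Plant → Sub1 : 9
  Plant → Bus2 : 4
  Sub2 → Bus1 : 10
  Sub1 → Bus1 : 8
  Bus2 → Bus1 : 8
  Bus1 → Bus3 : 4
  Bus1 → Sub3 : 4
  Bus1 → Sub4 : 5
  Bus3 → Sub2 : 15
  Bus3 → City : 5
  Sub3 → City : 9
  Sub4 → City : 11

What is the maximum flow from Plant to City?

13

Augment Plant→Sub2→Bus1→Bus3→City: bottleneck 2, flow now 2.
Augment Plant→Sub1→Bus1→Bus3→City: bottleneck 2, flow now 4.
Augment Plant→Sub1→Bus1→Sub3→City: bottleneck 4, flow now 8.
Augment Plant→Sub1→Bus1→Sub4→City: bottleneck 2, flow now 10.
Augment Plant→Bus2→Bus1→Sub4→City: bottleneck 3, flow now 13.
No augmenting path remains; maximum flow = 13.
In the residual graph, reachable from Plant: {Plant, Sub2, Sub1, Bus2, Bus1}.
Min-cut edges: Bus1→Bus3 (4), Bus1→Sub3 (4), Bus1→Sub4 (5); capacity 4 + 4 + 5 = 13.
This cut is saturated, so no flow can exceed 13.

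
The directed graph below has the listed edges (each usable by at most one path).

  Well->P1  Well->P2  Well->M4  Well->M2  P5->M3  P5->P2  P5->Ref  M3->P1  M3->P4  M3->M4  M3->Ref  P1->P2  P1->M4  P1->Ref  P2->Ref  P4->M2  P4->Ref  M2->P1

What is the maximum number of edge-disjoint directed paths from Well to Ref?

Assign every edge capacity 1; by Menger, the answer equals the max flow.
Path Well→P1→Ref (+1); total 1.
Path Well→P2→Ref (+1); total 2.
No residual Well→Ref path; max flow = 2.
Certifying cut of size 2: {P1→Ref, P2→Ref}.

2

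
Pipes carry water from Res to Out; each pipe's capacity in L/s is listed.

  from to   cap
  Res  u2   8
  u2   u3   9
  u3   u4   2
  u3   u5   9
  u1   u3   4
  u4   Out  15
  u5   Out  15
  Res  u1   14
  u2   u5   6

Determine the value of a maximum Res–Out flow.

Augment Res→u2→u5→Out: bottleneck 6, flow now 6.
Augment Res→u1→u3→u4→Out: bottleneck 2, flow now 8.
Augment Res→u1→u3→u5→Out: bottleneck 2, flow now 10.
Augment Res→u2→u3→u5→Out: bottleneck 2, flow now 12.
No augmenting path remains; maximum flow = 12.
In the residual graph, reachable from Res: {Res, u1}.
Min-cut edges: Res→u2 (8), u1→u3 (4); capacity 8 + 4 = 12.
This cut is saturated, so no flow can exceed 12.

12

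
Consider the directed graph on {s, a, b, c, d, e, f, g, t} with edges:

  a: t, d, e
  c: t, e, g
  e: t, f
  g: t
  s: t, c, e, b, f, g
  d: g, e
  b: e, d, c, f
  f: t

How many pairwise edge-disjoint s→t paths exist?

Assign every edge capacity 1; by Menger, the answer equals the max flow.
Path s→t (+1); total 1.
Path s→c→t (+1); total 2.
Path s→e→t (+1); total 3.
Path s→f→t (+1); total 4.
Path s→g→t (+1); total 5.
No residual s→t path; max flow = 5.
Certifying cut of size 5: {c→t, e→t, f→t, g→t, s→t}.

5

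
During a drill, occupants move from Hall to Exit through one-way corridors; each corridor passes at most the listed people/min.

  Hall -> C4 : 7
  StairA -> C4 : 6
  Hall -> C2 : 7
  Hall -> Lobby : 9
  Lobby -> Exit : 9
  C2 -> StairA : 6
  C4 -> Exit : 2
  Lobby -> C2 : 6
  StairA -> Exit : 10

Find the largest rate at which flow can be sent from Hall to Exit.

Augment Hall→Lobby→Exit: bottleneck 9, flow now 9.
Augment Hall→C4→Exit: bottleneck 2, flow now 11.
Augment Hall→C2→StairA→Exit: bottleneck 6, flow now 17.
No augmenting path remains; maximum flow = 17.
In the residual graph, reachable from Hall: {Hall, C2, C4}.
Min-cut edges: Hall→Lobby (9), C2→StairA (6), C4→Exit (2); capacity 9 + 6 + 2 = 17.
This cut is saturated, so no flow can exceed 17.

17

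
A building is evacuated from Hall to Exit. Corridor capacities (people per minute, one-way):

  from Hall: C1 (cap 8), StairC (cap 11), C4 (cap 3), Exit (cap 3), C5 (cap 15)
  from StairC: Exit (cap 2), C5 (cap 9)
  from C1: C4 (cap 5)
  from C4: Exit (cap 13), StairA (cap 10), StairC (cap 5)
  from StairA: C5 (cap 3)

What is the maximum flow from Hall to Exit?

Augment Hall→Exit: bottleneck 3, flow now 3.
Augment Hall→StairC→Exit: bottleneck 2, flow now 5.
Augment Hall→C4→Exit: bottleneck 3, flow now 8.
Augment Hall→C1→C4→Exit: bottleneck 5, flow now 13.
No augmenting path remains; maximum flow = 13.
In the residual graph, reachable from Hall: {Hall, StairC, C1, C5}.
Min-cut edges: Hall→C4 (3), Hall→Exit (3), StairC→Exit (2), C1→C4 (5); capacity 3 + 3 + 2 + 5 = 13.
This cut is saturated, so no flow can exceed 13.

13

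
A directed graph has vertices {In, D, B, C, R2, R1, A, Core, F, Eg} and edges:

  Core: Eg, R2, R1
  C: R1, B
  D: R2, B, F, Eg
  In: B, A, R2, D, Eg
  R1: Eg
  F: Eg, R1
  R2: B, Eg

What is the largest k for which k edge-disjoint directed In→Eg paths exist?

Assign every edge capacity 1; by Menger, the answer equals the max flow.
Path In→Eg (+1); total 1.
Path In→D→Eg (+1); total 2.
Path In→R2→Eg (+1); total 3.
No residual In→Eg path; max flow = 3.
Certifying cut of size 3: {In→D, In→Eg, In→R2}.

3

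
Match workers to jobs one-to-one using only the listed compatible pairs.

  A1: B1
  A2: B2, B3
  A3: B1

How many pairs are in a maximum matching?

2

Unit-capacity flow: source→left, listed edges, right→sink; max matching = max flow.
Augmenting path A1→B1 (+1); matched 1.
Augmenting path A2→B2 (+1); matched 2.
No augmenting path remains; maximum matching = 2.
König certificate: {A2, B1} is a vertex cover of size 2 (every listed pair touches it), so no matching can be larger.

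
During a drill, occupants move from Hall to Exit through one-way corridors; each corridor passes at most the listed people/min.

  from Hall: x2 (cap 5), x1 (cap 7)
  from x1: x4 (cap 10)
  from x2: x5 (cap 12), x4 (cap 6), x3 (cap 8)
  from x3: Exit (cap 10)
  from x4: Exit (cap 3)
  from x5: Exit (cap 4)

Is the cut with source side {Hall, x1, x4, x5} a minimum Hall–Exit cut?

Given cut capacity: 5 + 3 + 4 = 12.
Augment Hall→x1→x4→Exit: bottleneck 3, flow now 3.
Augment Hall→x2→x3→Exit: bottleneck 5, flow now 8.
No augmenting path remains; maximum flow = 8.
In the residual graph, reachable from Hall: {Hall, x1, x4}.
Min-cut edges: Hall→x2 (5), x4→Exit (3); capacity 5 + 3 = 8.
Cut capacity 12 exceeds the max flow 8, so it is not minimum.

No — its capacity is 12, but the minimum cut has capacity 8.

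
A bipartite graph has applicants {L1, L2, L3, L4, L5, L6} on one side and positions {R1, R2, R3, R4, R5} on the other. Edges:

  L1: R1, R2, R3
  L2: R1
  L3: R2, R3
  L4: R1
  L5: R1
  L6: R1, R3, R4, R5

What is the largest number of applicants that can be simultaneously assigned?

Unit-capacity flow: source→left, listed edges, right→sink; max matching = max flow.
Augmenting path L1→R1 (+1); matched 1.
Augmenting path L3→R2 (+1); matched 2.
Augmenting path L6→R3 (+1); matched 3.
Augmenting path L2→R1→L1→R3→L6→R4 (+1); matched 4.
No augmenting path remains; maximum matching = 4.
König certificate: {L1, L3, L6, R1} is a vertex cover of size 4 (every listed pair touches it), so no matching can be larger.

4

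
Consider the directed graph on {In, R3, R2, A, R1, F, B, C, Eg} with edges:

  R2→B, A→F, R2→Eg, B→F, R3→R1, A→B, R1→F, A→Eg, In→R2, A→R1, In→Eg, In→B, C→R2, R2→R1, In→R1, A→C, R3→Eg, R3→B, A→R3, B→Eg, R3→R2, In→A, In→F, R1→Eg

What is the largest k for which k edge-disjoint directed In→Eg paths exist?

5

Assign every edge capacity 1; by Menger, the answer equals the max flow.
Path In→Eg (+1); total 1.
Path In→R2→Eg (+1); total 2.
Path In→A→Eg (+1); total 3.
Path In→R1→Eg (+1); total 4.
Path In→B→Eg (+1); total 5.
No residual In→Eg path; max flow = 5.
Certifying cut of size 5: {In→A, In→B, In→Eg, In→R1, In→R2}.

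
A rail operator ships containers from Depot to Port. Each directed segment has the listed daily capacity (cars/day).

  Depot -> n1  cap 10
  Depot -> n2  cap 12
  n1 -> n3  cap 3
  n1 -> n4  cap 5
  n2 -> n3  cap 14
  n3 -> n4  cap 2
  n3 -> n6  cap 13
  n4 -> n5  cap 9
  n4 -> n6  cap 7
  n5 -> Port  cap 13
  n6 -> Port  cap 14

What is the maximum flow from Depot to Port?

Augment Depot→n1→n3→n6→Port: bottleneck 3, flow now 3.
Augment Depot→n1→n4→n5→Port: bottleneck 5, flow now 8.
Augment Depot→n2→n3→n6→Port: bottleneck 10, flow now 18.
Augment Depot→n2→n3→n4→n5→Port: bottleneck 2, flow now 20.
No augmenting path remains; maximum flow = 20.
In the residual graph, reachable from Depot: {Depot, n1}.
Min-cut edges: Depot→n2 (12), n1→n3 (3), n1→n4 (5); capacity 12 + 3 + 5 = 20.
This cut is saturated, so no flow can exceed 20.

20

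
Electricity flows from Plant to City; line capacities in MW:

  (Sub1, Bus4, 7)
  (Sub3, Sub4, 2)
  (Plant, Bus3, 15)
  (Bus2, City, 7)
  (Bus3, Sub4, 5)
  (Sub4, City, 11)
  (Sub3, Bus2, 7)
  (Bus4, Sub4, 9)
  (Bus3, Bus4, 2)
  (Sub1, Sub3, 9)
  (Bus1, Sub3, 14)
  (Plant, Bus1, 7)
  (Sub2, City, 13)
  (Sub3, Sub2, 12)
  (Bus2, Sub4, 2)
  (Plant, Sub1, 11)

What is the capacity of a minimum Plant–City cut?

25

Augment Plant→Bus3→Sub4→City: bottleneck 5, flow now 5.
Augment Plant→Sub1→Bus4→Sub4→City: bottleneck 6, flow now 11.
Augment Plant→Sub1→Sub3→Bus2→City: bottleneck 5, flow now 16.
Augment Plant→Bus1→Sub3→Bus2→City: bottleneck 2, flow now 18.
Augment Plant→Bus1→Sub3→Sub2→City: bottleneck 5, flow now 23.
Augment Plant→Bus3→Bus4→Sub1→Sub3→Sub2→City: bottleneck 2, flow now 25. (uses reverse residual edge)
No augmenting path remains; maximum flow = 25.
By max-flow min-cut, the minimum cut capacity equals the max flow.
In the residual graph, reachable from Plant: {Plant, Bus3}.
Min-cut edges: Plant→Sub1 (11), Plant→Bus1 (7), Bus3→Bus4 (2), Bus3→Sub4 (5); capacity 11 + 7 + 2 + 5 = 25.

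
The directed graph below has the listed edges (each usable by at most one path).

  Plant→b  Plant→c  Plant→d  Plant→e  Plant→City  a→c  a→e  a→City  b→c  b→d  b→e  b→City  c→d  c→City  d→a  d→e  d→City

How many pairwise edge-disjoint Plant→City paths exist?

4

Assign every edge capacity 1; by Menger, the answer equals the max flow.
Path Plant→City (+1); total 1.
Path Plant→b→City (+1); total 2.
Path Plant→c→City (+1); total 3.
Path Plant→d→City (+1); total 4.
No residual Plant→City path; max flow = 4.
Certifying cut of size 4: {Plant→City, Plant→b, Plant→c, Plant→d}.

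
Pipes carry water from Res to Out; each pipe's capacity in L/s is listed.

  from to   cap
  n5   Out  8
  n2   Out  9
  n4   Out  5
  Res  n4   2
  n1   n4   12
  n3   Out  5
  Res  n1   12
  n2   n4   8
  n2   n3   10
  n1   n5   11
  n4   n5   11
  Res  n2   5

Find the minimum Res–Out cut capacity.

Augment Res→n2→Out: bottleneck 5, flow now 5.
Augment Res→n4→Out: bottleneck 2, flow now 7.
Augment Res→n1→n4→Out: bottleneck 3, flow now 10.
Augment Res→n1→n5→Out: bottleneck 8, flow now 18.
No augmenting path remains; maximum flow = 18.
By max-flow min-cut, the minimum cut capacity equals the max flow.
In the residual graph, reachable from Res: {Res, n1, n4, n5}.
Min-cut edges: Res→n2 (5), n4→Out (5), n5→Out (8); capacity 5 + 5 + 8 = 18.

18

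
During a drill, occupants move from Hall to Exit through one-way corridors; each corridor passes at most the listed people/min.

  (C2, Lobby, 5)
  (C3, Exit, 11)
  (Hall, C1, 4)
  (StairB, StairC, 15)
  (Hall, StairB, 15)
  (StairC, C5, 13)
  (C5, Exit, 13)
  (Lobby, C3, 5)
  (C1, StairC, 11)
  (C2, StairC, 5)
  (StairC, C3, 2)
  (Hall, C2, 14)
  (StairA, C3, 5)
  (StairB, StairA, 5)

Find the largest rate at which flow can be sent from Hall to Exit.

24

Augment Hall→StairB→StairA→C3→Exit: bottleneck 5, flow now 5.
Augment Hall→StairB→StairC→C5→Exit: bottleneck 10, flow now 15.
Augment Hall→C2→Lobby→C3→Exit: bottleneck 5, flow now 20.
Augment Hall→C2→StairC→C5→Exit: bottleneck 3, flow now 23.
Augment Hall→C2→StairC→C3→Exit: bottleneck 1, flow now 24.
No augmenting path remains; maximum flow = 24.
In the residual graph, reachable from Hall: {Hall, StairB, C2, C1, StairA, Lobby, StairC, C3}.
Min-cut edges: StairC→C5 (13), C3→Exit (11); capacity 13 + 11 = 24.
This cut is saturated, so no flow can exceed 24.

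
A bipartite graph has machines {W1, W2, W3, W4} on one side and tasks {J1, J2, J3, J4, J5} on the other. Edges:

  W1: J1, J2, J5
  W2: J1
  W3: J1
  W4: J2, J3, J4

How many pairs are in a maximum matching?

Unit-capacity flow: source→left, listed edges, right→sink; max matching = max flow.
Augmenting path W1→J1 (+1); matched 1.
Augmenting path W4→J2 (+1); matched 2.
Augmenting path W2→J1→W1→J5 (+1); matched 3.
No augmenting path remains; maximum matching = 3.
König certificate: {W1, W4, J1} is a vertex cover of size 3 (every listed pair touches it), so no matching can be larger.

3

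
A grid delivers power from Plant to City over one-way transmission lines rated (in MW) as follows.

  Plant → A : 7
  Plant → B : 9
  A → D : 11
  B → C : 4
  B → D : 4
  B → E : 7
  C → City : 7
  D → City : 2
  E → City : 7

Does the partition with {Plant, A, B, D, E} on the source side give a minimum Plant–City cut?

No — its capacity is 13, but the minimum cut has capacity 11.

Given cut capacity: 4 + 2 + 7 = 13.
Augment Plant→A→D→City: bottleneck 2, flow now 2.
Augment Plant→B→C→City: bottleneck 4, flow now 6.
Augment Plant→B→E→City: bottleneck 5, flow now 11.
No augmenting path remains; maximum flow = 11.
In the residual graph, reachable from Plant: {Plant, A, D}.
Min-cut edges: Plant→B (9), D→City (2); capacity 9 + 2 = 11.
Cut capacity 13 exceeds the max flow 11, so it is not minimum.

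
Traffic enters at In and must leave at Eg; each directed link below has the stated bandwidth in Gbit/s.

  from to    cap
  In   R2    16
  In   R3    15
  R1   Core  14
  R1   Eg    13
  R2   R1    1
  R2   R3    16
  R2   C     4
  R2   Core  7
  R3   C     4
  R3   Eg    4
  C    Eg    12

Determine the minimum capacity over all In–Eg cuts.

13

Augment In→R3→Eg: bottleneck 4, flow now 4.
Augment In→R2→R1→Eg: bottleneck 1, flow now 5.
Augment In→R2→C→Eg: bottleneck 4, flow now 9.
Augment In→R3→C→Eg: bottleneck 4, flow now 13.
No augmenting path remains; maximum flow = 13.
By max-flow min-cut, the minimum cut capacity equals the max flow.
In the residual graph, reachable from In: {In, R2, R3, Core}.
Min-cut edges: R2→R1 (1), R2→C (4), R3→C (4), R3→Eg (4); capacity 1 + 4 + 4 + 4 = 13.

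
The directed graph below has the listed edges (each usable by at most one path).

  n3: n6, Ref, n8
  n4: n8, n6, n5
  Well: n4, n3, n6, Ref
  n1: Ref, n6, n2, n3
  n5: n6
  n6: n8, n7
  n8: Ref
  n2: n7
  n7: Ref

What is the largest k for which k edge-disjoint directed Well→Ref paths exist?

Assign every edge capacity 1; by Menger, the answer equals the max flow.
Path Well→Ref (+1); total 1.
Path Well→n3→Ref (+1); total 2.
Path Well→n4→n8→Ref (+1); total 3.
Path Well→n6→n7→Ref (+1); total 4.
No residual Well→Ref path; max flow = 4.
Certifying cut of size 4: {Well→Ref, Well→n3, Well→n4, Well→n6}.

4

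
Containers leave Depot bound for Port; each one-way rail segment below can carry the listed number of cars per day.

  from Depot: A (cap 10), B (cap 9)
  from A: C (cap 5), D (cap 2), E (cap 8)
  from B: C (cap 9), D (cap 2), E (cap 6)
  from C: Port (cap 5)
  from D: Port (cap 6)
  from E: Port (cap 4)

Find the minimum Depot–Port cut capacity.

13

Augment Depot→A→C→Port: bottleneck 5, flow now 5.
Augment Depot→A→D→Port: bottleneck 2, flow now 7.
Augment Depot→A→E→Port: bottleneck 3, flow now 10.
Augment Depot→B→D→Port: bottleneck 2, flow now 12.
Augment Depot→B→E→Port: bottleneck 1, flow now 13.
No augmenting path remains; maximum flow = 13.
By max-flow min-cut, the minimum cut capacity equals the max flow.
In the residual graph, reachable from Depot: {Depot, A, B, C, E}.
Min-cut edges: A→D (2), B→D (2), C→Port (5), E→Port (4); capacity 2 + 2 + 5 + 4 = 13.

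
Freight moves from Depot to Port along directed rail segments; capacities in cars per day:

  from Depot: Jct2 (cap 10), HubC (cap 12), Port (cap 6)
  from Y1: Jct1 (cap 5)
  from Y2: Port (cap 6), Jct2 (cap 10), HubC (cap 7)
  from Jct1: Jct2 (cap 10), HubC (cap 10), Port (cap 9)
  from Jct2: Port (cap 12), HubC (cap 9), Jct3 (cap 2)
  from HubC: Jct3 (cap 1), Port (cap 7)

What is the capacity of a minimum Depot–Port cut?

Augment Depot→Port: bottleneck 6, flow now 6.
Augment Depot→Jct2→Port: bottleneck 10, flow now 16.
Augment Depot→HubC→Port: bottleneck 7, flow now 23.
No augmenting path remains; maximum flow = 23.
By max-flow min-cut, the minimum cut capacity equals the max flow.
In the residual graph, reachable from Depot: {Depot, Jct3, HubC}.
Min-cut edges: Depot→Jct2 (10), Depot→Port (6), HubC→Port (7); capacity 10 + 6 + 7 = 23.

23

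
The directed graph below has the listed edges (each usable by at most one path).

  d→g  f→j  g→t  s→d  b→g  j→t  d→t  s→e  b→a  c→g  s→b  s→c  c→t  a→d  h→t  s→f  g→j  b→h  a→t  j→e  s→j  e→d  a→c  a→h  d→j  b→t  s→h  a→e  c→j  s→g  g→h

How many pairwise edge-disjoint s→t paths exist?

Assign every edge capacity 1; by Menger, the answer equals the max flow.
Path s→b→t (+1); total 1.
Path s→c→t (+1); total 2.
Path s→d→t (+1); total 3.
Path s→g→t (+1); total 4.
Path s→h→t (+1); total 5.
Path s→j→t (+1); total 6.
No residual s→t path; max flow = 6.
Certifying cut of size 6: {d→t, g→t, h→t, j→t, s→b, s→c}.

6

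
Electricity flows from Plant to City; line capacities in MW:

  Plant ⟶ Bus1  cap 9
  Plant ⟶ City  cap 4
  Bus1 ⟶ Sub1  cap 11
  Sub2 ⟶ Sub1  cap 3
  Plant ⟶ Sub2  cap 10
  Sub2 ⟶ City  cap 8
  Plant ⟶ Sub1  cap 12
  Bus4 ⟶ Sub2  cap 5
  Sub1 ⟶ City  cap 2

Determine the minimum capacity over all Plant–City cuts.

14

Augment Plant→City: bottleneck 4, flow now 4.
Augment Plant→Sub2→City: bottleneck 8, flow now 12.
Augment Plant→Sub1→City: bottleneck 2, flow now 14.
No augmenting path remains; maximum flow = 14.
By max-flow min-cut, the minimum cut capacity equals the max flow.
In the residual graph, reachable from Plant: {Plant, Bus1, Sub2, Sub1}.
Min-cut edges: Plant→City (4), Sub2→City (8), Sub1→City (2); capacity 4 + 8 + 2 = 14.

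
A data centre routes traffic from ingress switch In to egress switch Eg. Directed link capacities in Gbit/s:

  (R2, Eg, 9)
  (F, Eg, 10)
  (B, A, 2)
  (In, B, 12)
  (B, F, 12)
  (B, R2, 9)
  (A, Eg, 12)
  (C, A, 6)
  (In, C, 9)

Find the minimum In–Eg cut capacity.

Augment In→B→A→Eg: bottleneck 2, flow now 2.
Augment In→B→F→Eg: bottleneck 10, flow now 12.
Augment In→C→A→Eg: bottleneck 6, flow now 18.
No augmenting path remains; maximum flow = 18.
By max-flow min-cut, the minimum cut capacity equals the max flow.
In the residual graph, reachable from In: {In, C}.
Min-cut edges: In→B (12), C→A (6); capacity 12 + 6 = 18.

18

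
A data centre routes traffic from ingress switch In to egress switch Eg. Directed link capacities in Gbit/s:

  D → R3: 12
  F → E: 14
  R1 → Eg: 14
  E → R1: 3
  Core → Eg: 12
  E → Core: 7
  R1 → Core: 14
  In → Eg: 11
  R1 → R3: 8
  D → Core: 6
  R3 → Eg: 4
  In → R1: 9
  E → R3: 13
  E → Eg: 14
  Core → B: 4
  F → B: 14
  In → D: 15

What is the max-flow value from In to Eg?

Augment In→Eg: bottleneck 11, flow now 11.
Augment In→R1→Eg: bottleneck 9, flow now 20.
Augment In→D→Core→Eg: bottleneck 6, flow now 26.
Augment In→D→R3→Eg: bottleneck 4, flow now 30.
No augmenting path remains; maximum flow = 30.
In the residual graph, reachable from In: {In, D, R3}.
Min-cut edges: In→R1 (9), In→Eg (11), D→Core (6), R3→Eg (4); capacity 9 + 11 + 6 + 4 = 30.
This cut is saturated, so no flow can exceed 30.

30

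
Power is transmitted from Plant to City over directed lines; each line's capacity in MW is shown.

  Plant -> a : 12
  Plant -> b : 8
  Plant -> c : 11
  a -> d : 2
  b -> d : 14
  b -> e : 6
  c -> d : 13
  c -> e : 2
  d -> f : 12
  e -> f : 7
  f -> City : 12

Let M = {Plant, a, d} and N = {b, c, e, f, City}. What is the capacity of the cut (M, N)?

Edges leaving {Plant, a, d}: Plant→b (8), Plant→c (11), d→f (12).
Cut capacity = 8 + 11 + 12 = 31.

31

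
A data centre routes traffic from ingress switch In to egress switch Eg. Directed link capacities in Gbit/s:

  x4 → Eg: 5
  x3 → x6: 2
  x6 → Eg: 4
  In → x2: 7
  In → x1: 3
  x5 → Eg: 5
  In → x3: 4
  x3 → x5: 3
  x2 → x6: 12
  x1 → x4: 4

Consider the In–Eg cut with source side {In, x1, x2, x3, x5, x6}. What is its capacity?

13

Edges leaving {In, x1, x2, x3, x5, x6}: x1→x4 (4), x5→Eg (5), x6→Eg (4).
Cut capacity = 4 + 5 + 4 = 13.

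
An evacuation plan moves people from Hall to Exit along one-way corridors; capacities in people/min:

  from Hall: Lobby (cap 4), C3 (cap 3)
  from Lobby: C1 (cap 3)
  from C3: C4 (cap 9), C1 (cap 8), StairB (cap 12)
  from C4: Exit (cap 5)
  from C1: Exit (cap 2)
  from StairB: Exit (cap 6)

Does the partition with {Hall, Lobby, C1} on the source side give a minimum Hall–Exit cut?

Given cut capacity: 3 + 2 = 5.
Augment Hall→Lobby→C1→Exit: bottleneck 2, flow now 2.
Augment Hall→C3→C4→Exit: bottleneck 3, flow now 5.
No augmenting path remains; maximum flow = 5.
Cut capacity 5 equals the max flow, so it is a minimum cut.

Yes — it is a minimum cut (capacity 5).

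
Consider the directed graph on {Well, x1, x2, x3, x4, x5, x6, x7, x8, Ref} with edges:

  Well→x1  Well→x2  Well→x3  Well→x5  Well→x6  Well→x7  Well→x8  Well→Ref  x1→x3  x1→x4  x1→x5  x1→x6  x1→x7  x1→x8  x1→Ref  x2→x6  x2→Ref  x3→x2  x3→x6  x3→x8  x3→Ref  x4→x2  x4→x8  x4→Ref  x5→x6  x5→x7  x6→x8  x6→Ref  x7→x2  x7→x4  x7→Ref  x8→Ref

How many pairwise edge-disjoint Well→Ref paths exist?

8

Assign every edge capacity 1; by Menger, the answer equals the max flow.
Path Well→Ref (+1); total 1.
Path Well→x1→Ref (+1); total 2.
Path Well→x2→Ref (+1); total 3.
Path Well→x3→Ref (+1); total 4.
Path Well→x6→Ref (+1); total 5.
Path Well→x7→Ref (+1); total 6.
Path Well→x8→Ref (+1); total 7.
Path Well→x5→x7→x4→Ref (+1); total 8.
No residual Well→Ref path; max flow = 8.
Certifying cut of size 8: {Well→Ref, Well→x1, Well→x2, Well→x3, Well→x5, Well→x6, Well→x7, Well→x8}.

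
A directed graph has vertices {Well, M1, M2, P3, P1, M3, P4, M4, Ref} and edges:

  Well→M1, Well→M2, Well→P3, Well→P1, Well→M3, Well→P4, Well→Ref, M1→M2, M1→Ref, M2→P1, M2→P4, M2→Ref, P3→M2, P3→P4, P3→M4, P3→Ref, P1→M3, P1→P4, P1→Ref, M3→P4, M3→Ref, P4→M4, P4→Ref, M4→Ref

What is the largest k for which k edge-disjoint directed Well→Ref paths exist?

Assign every edge capacity 1; by Menger, the answer equals the max flow.
Path Well→Ref (+1); total 1.
Path Well→M1→Ref (+1); total 2.
Path Well→M2→Ref (+1); total 3.
Path Well→P3→Ref (+1); total 4.
Path Well→P1→Ref (+1); total 5.
Path Well→M3→Ref (+1); total 6.
Path Well→P4→Ref (+1); total 7.
No residual Well→Ref path; max flow = 7.
Certifying cut of size 7: {Well→M1, Well→M2, Well→M3, Well→P1, Well→P3, Well→P4, Well→Ref}.

7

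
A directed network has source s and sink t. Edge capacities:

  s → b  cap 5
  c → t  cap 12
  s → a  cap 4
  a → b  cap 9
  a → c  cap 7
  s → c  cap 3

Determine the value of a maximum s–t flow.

7

Augment s→c→t: bottleneck 3, flow now 3.
Augment s→a→c→t: bottleneck 4, flow now 7.
No augmenting path remains; maximum flow = 7.
In the residual graph, reachable from s: {s, b}.
Min-cut edges: s→a (4), s→c (3); capacity 4 + 3 = 7.
This cut is saturated, so no flow can exceed 7.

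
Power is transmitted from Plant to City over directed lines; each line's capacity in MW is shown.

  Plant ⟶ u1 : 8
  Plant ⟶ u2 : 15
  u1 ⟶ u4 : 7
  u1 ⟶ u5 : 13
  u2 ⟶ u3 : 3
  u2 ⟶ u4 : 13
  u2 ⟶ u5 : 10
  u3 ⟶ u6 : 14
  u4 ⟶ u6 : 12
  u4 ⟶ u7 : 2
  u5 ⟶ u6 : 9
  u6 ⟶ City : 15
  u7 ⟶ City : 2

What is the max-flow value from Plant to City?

17

Augment Plant→u1→u4→u6→City: bottleneck 7, flow now 7.
Augment Plant→u1→u5→u6→City: bottleneck 1, flow now 8.
Augment Plant→u2→u3→u6→City: bottleneck 3, flow now 11.
Augment Plant→u2→u4→u6→City: bottleneck 4, flow now 15.
Augment Plant→u2→u4→u7→City: bottleneck 2, flow now 17.
No augmenting path remains; maximum flow = 17.
In the residual graph, reachable from Plant: {Plant, u1, u2, u3, u4, u5, u6}.
Min-cut edges: u4→u7 (2), u6→City (15); capacity 2 + 15 = 17.
This cut is saturated, so no flow can exceed 17.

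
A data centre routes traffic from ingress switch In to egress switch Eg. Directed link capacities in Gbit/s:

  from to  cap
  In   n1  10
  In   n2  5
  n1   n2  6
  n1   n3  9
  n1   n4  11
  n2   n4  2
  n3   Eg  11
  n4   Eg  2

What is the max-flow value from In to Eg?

Augment In→n1→n3→Eg: bottleneck 9, flow now 9.
Augment In→n1→n4→Eg: bottleneck 1, flow now 10.
Augment In→n2→n4→Eg: bottleneck 1, flow now 11.
No augmenting path remains; maximum flow = 11.
In the residual graph, reachable from In: {In, n1, n2, n4}.
Min-cut edges: n1→n3 (9), n4→Eg (2); capacity 9 + 2 = 11.
This cut is saturated, so no flow can exceed 11.

11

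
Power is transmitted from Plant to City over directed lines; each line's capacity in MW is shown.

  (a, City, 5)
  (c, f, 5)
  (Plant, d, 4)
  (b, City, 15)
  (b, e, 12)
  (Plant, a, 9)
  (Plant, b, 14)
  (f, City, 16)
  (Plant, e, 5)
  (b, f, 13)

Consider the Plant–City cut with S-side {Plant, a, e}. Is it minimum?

No — its capacity is 23, but the minimum cut has capacity 19.

Given cut capacity: 14 + 4 + 5 = 23.
Augment Plant→a→City: bottleneck 5, flow now 5.
Augment Plant→b→City: bottleneck 14, flow now 19.
No augmenting path remains; maximum flow = 19.
In the residual graph, reachable from Plant: {Plant, a, d, e}.
Min-cut edges: Plant→b (14), a→City (5); capacity 14 + 5 = 19.
Cut capacity 23 exceeds the max flow 19, so it is not minimum.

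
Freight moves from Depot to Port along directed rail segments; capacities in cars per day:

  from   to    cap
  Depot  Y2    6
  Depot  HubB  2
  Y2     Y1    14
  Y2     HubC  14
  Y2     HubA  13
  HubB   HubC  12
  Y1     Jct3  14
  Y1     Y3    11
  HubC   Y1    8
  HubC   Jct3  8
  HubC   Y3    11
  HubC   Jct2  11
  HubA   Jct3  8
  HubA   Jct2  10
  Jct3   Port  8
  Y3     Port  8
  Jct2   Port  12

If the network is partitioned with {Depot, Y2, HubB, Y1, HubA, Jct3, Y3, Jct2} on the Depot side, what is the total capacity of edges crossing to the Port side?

Edges leaving {Depot, Y2, HubB, Y1, HubA, Jct3, Y3, Jct2}: Y2→HubC (14), HubB→HubC (12), Jct3→Port (8), Y3→Port (8), Jct2→Port (12).
Cut capacity = 14 + 12 + 8 + 8 + 12 = 54.

54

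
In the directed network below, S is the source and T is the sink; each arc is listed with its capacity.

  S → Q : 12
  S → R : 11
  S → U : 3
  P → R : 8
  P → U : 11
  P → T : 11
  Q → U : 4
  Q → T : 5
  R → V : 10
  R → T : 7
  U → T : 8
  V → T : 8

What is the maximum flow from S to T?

Augment S→Q→T: bottleneck 5, flow now 5.
Augment S→R→T: bottleneck 7, flow now 12.
Augment S→U→T: bottleneck 3, flow now 15.
Augment S→Q→U→T: bottleneck 4, flow now 19.
Augment S→R→V→T: bottleneck 4, flow now 23.
No augmenting path remains; maximum flow = 23.
In the residual graph, reachable from S: {S, Q}.
Min-cut edges: S→R (11), S→U (3), Q→U (4), Q→T (5); capacity 11 + 3 + 4 + 5 = 23.
This cut is saturated, so no flow can exceed 23.

23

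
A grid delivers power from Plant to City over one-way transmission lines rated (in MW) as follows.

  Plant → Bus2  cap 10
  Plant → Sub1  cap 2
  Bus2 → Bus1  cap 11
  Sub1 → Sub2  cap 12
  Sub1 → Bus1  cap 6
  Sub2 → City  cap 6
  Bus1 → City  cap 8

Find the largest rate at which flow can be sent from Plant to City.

10

Augment Plant→Bus2→Bus1→City: bottleneck 8, flow now 8.
Augment Plant→Sub1→Sub2→City: bottleneck 2, flow now 10.
No augmenting path remains; maximum flow = 10.
In the residual graph, reachable from Plant: {Plant, Bus2, Bus1}.
Min-cut edges: Plant→Sub1 (2), Bus1→City (8); capacity 2 + 8 = 10.
This cut is saturated, so no flow can exceed 10.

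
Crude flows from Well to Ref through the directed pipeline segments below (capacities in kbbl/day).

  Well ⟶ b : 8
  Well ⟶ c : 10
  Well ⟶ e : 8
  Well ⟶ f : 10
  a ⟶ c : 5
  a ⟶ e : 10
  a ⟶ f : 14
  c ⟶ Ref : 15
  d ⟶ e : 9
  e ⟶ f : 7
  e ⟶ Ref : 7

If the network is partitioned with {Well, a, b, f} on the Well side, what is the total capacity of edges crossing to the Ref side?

Edges leaving {Well, a, b, f}: Well→c (10), Well→e (8), a→c (5), a→e (10).
Cut capacity = 10 + 8 + 5 + 10 = 33.

33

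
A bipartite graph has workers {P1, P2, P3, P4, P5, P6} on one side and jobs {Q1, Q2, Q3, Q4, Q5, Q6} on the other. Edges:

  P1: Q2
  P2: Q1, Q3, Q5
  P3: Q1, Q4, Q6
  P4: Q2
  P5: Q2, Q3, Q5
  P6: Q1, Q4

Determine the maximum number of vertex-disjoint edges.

5

Unit-capacity flow: source→left, listed edges, right→sink; max matching = max flow.
Augmenting path P1→Q2 (+1); matched 1.
Augmenting path P2→Q1 (+1); matched 2.
Augmenting path P3→Q4 (+1); matched 3.
Augmenting path P5→Q3 (+1); matched 4.
Augmenting path P6→Q1→P2→Q5 (+1); matched 5.
No augmenting path remains; maximum matching = 5.
König certificate: {P2, P3, P5, P6, Q2} is a vertex cover of size 5 (every listed pair touches it), so no matching can be larger.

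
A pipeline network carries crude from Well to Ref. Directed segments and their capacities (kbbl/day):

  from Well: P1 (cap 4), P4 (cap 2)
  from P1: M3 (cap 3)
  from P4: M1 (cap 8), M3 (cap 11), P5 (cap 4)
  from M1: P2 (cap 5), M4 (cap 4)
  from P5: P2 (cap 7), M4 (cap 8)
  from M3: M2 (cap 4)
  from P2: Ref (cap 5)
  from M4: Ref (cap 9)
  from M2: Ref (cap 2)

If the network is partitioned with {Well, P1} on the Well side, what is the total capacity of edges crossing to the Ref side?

Edges leaving {Well, P1}: Well→P4 (2), P1→M3 (3).
Cut capacity = 2 + 3 = 5.

5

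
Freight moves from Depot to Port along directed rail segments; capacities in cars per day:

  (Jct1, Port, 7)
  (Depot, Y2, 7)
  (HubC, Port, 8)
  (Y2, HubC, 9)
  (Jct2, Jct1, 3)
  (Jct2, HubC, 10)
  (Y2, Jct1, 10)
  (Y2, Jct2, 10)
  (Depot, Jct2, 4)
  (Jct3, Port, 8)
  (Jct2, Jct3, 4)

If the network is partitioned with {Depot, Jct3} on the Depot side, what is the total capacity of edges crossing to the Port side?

Edges leaving {Depot, Jct3}: Depot→Y2 (7), Depot→Jct2 (4), Jct3→Port (8).
Cut capacity = 7 + 4 + 8 = 19.

19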